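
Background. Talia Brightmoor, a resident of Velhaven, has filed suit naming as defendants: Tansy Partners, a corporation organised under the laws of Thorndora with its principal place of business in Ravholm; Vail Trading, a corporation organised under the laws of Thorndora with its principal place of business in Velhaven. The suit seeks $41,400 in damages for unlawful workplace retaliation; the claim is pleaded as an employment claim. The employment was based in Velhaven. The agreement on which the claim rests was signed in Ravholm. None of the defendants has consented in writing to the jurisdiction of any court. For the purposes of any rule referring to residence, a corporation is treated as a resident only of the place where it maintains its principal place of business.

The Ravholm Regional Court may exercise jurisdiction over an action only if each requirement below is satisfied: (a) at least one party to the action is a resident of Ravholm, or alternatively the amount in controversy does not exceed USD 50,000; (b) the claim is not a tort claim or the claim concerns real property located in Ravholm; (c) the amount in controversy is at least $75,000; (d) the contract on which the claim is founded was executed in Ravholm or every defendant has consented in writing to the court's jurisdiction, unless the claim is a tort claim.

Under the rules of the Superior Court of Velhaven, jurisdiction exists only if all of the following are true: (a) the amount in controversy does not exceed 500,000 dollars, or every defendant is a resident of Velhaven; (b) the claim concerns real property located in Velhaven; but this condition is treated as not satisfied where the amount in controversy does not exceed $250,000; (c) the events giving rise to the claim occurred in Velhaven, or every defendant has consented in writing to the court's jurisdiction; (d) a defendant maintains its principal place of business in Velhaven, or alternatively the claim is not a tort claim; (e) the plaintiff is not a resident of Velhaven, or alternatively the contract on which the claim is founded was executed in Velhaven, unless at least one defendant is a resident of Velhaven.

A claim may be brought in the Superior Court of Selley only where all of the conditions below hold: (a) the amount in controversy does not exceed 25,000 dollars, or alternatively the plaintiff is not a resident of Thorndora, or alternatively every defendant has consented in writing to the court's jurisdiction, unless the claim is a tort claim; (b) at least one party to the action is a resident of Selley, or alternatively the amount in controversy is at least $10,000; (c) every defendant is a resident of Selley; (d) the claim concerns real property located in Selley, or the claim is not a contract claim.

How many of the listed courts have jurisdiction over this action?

The Ravholm Regional Court:
  (a) Tansy Partners resides in Ravholm, so one alternative holds. Condition met.
  (b) The claim is an employment claim, not a tort claim, so one alternative holds. Satisfied.
  (c) The amount in controversy is $41,400, below the 75,000 dollars floor. Not met.
  (d) The contract was executed in Ravholm — that alternative is enough. Met.
  → At least one condition fails; no jurisdiction.
The Superior Court of Velhaven:
  (a) The amount in controversy is 41,400 dollars, within the USD 500,000 ceiling — that alternative is enough. Met.
  (b) The claim does not concern real property. Condition not met.
  (c) The operative events occurred in Velhaven, which satisfies one of the alternatives. Satisfied.
  (d) Vail Trading has its principal place of business in Velhaven — that alternative is enough. Met.
  (e) The plaintiff resides in Velhaven; the contract was executed in Ravholm, not Velhaven — no alternative holds. The proviso rescues it, though: Vail Trading resides in Velhaven. Met.
  → No jurisdiction.
The Superior Court of Selley:
  (a) The plaintiff resides in Velhaven, which is not Thorndora — that alternative is enough. Met.
  (b) The amount in controversy is USD 41,400, which meets the 10,000 dollars floor, so one alternative holds. Satisfied.
  (c) The defendants reside as follows — Tansy Partners in Ravholm, Vail Trading in Velhaven — not all in Selley. Not satisfied.
  (d) The claim is an employment claim, not a contract claim, so this disjunct is met. Satisfied.
  → No jurisdiction.
No court satisfies all of its conditions.

0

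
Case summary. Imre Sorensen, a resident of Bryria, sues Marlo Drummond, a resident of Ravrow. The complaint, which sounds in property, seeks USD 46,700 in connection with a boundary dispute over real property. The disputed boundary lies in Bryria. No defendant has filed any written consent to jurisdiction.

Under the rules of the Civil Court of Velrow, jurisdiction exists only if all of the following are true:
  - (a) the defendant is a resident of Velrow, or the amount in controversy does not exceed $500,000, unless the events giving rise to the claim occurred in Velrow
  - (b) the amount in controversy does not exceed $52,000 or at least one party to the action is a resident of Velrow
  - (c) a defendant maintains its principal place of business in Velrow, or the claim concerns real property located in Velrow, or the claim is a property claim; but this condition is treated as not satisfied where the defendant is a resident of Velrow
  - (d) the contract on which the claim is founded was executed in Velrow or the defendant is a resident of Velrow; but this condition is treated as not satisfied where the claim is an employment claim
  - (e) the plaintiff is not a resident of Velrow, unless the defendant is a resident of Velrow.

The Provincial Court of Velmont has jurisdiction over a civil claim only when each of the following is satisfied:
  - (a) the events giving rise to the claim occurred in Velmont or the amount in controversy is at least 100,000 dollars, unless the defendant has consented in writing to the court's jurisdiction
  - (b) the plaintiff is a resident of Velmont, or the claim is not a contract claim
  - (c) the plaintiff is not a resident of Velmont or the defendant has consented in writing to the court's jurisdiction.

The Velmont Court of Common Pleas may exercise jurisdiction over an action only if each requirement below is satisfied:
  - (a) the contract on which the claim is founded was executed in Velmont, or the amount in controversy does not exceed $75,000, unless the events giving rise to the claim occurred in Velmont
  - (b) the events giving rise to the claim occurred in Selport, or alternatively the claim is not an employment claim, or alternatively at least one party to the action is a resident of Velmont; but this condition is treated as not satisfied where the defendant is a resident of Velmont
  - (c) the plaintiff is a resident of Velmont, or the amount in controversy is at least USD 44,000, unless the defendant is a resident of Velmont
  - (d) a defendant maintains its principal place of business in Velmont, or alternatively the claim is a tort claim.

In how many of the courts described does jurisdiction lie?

The Civil Court of Velrow:
  (a) The amount in controversy is $46,700, within the 500,000 dollars ceiling, so one alternative holds. Met.
  (b) The amount in controversy is 46,700 dollars, within the $52,000 ceiling, so this disjunct is met. Satisfied.
  (c) The claim is a property claim, which satisfies one of the alternatives. And the carve-out is inapplicable — the defendant resides in Ravrow, not Velrow. Satisfied.
  (d) No contract (and hence no place of execution) is alleged; the defendant resides in Ravrow, not Velrow — every alternative fails. Condition not met.
  (e) The plaintiff resides in Bryria, which is not Velrow. Condition met.
  → The court lacks jurisdiction.
The Provincial Court of Velmont:
  (a) The operative events occurred in Bryria, not Velmont; the amount in controversy is USD 46,700, below the USD 100,000 floor — no alternative holds. The proviso offers no rescue either, since no such written consent has been filed. Fails.
  (b) The claim is a property claim, not a contract claim, so this disjunct is met. Satisfied.
  (c) The plaintiff resides in Bryria, which is not Velmont, which satisfies one of the alternatives. Condition met.
  → At least one condition fails; no jurisdiction.
The Velmont Court of Common Pleas:
  (a) The amount in controversy is $46,700, within the $75,000 ceiling, which satisfies one of the alternatives. Condition met.
  (b) The claim is a property claim, not an employment claim, so this disjunct is met. The carve-out does not apply: the defendant resides in Ravrow, not Velmont. Met.
  (c) The amount in controversy is $46,700, which meets the USD 44,000 floor — that alternative is enough. Met.
  (d) No defendant is a corporation; the claim is a property claim, not a tort claim — every alternative fails. Condition not met.
  → The court lacks jurisdiction.
No court satisfies all of its conditions.

0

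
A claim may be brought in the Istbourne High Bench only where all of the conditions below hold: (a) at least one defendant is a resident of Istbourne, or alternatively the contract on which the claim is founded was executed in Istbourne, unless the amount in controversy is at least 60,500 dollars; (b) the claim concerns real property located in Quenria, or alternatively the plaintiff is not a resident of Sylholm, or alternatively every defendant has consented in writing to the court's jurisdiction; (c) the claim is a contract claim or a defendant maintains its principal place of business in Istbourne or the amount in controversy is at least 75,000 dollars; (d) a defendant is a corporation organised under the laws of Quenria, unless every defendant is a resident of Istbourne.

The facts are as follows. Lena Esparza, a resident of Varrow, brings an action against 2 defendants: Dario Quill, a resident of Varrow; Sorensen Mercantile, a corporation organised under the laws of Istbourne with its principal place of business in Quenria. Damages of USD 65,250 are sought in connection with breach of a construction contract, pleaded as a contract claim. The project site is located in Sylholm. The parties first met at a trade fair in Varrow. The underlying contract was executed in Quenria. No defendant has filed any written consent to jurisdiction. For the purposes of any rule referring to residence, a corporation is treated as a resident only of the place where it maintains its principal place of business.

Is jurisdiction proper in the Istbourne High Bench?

The Istbourne High Bench:
  (a) No defendant resides in Istbourne (they reside in Varrow, Quenria); the contract was executed in Quenria, not Istbourne — no alternative holds. But the amount in controversy is USD 65,250, which meets the 60,500 dollars floor, and the 'unless' clause therefore excuses the requirement. Satisfied.
  (b) The plaintiff resides in Varrow, which is not Sylholm, so one alternative holds. Met.
  (c) The claim is a contract claim — that alternative is enough. Condition met.
  (d) The corporate defendant(s) are organised in Istbourne, not Quenria. And the defendants reside as follows — Dario Quill in Varrow, Sorensen Mercantile in Quenria — not all in Istbourne, so the proviso does not save it. Fails.
  → Not every requirement is met — no jurisdiction.

No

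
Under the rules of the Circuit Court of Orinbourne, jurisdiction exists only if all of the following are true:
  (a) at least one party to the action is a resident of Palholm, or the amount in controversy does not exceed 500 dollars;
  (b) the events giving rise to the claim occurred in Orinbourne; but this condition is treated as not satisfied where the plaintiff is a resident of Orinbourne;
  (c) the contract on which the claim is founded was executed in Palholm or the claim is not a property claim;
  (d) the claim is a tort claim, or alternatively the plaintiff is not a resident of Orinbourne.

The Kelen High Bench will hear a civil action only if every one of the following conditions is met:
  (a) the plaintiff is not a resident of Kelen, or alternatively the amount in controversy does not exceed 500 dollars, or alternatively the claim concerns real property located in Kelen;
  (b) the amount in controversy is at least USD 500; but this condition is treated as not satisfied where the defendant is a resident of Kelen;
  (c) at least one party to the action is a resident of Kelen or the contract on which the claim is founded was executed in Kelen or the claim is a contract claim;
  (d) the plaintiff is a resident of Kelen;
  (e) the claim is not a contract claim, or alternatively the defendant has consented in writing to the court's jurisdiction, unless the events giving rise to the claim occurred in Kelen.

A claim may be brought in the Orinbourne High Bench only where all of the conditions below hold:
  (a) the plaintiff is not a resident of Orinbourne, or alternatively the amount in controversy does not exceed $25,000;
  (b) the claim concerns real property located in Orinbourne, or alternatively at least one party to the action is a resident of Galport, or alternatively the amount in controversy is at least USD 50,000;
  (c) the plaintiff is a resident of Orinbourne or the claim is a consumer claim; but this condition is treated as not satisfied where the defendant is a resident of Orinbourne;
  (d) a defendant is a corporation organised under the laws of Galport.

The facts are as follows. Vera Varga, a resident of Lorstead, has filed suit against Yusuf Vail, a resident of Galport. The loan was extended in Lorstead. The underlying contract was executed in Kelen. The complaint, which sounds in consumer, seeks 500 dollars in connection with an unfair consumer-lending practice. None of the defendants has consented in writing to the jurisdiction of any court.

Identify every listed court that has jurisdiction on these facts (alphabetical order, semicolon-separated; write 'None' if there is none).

The Circuit Court of Orinbourne:
  (a) The amount in controversy is 500 dollars, within the $500 ceiling, which satisfies one of the alternatives. Satisfied.
  (b) The operative events occurred in Lorstead, not Orinbourne. Not satisfied.
  (c) The claim is a consumer claim, not a property claim, so one alternative holds. Condition met.
  (d) The plaintiff resides in Lorstead, which is not Orinbourne, so this disjunct is met. Met.
  → The court lacks jurisdiction.
The Kelen High Bench:
  (a) The plaintiff resides in Lorstead, which is not Kelen, so this disjunct is met. Met.
  (b) The amount in controversy is $500, which meets the USD 500 floor. The exception is not triggered, since the defendant resides in Galport, not Kelen. Satisfied.
  (c) The contract was executed in Kelen, so this disjunct is met. Condition met.
  (d) The plaintiff resides in Lorstead, not Kelen. Not met.
  (e) The claim is a consumer claim, not a contract claim, which satisfies one of the alternatives. Condition met.
  → No jurisdiction.
The Orinbourne High Bench:
  (a) The plaintiff resides in Lorstead, which is not Orinbourne, which satisfies one of the alternatives. Met.
  (b) Yusuf Vail resides in Galport, so one alternative holds. Satisfied.
  (c) The claim is a consumer claim — that alternative is enough. And the carve-out is inapplicable — the defendant resides in Galport, not Orinbourne. Satisfied.
  (d) No defendant is a corporation. Not met.
  → At least one condition fails; no jurisdiction.

None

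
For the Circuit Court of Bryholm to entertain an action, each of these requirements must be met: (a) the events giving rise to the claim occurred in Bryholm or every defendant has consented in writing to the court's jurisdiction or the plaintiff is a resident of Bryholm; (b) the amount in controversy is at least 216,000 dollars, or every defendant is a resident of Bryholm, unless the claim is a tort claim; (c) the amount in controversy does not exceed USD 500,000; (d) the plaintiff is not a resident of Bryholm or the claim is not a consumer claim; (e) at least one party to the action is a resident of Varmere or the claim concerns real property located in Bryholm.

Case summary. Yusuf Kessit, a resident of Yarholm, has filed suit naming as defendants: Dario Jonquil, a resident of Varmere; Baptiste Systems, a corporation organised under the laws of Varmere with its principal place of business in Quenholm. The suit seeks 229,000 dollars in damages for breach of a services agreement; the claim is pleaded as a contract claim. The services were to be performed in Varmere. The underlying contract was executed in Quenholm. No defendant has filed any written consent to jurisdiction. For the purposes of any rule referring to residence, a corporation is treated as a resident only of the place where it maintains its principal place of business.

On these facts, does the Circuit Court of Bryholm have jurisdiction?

The Circuit Court of Bryholm:
  (a) The operative events occurred in Varmere, not Bryholm; no such written consent has been filed; the plaintiff resides in Yarholm, not Bryholm — none of the alternatives is met. Condition not met.
  (b) The amount in controversy is $229,000, which meets the USD 216,000 floor, which satisfies one of the alternatives. Met.
  (c) The amount in controversy is $229,000, within the 500,000 dollars ceiling. Condition met.
  (d) The plaintiff resides in Yarholm, which is not Bryholm, so this disjunct is met. Satisfied.
  (e) Dario Jonquil resides in Varmere, so this disjunct is met. Met.
  → Not every requirement is met — no jurisdiction.

No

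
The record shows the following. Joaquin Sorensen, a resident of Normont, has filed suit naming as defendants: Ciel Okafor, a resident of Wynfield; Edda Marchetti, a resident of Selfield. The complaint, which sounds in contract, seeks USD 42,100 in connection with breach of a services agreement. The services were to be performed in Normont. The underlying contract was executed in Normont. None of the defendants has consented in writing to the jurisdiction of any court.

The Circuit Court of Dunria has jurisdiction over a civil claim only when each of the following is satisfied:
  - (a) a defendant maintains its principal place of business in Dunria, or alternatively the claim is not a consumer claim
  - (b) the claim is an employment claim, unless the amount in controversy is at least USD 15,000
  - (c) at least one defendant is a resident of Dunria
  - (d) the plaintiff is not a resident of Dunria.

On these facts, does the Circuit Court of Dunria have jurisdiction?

No

The Circuit Court of Dunria:
  (a) The claim is a contract claim, not a consumer claim, which satisfies one of the alternatives. Met.
  (b) The claim is a contract claim, not an employment claim. But the amount in controversy is USD 42,100, which meets the USD 15,000 floor, and the 'unless' clause therefore excuses the requirement. Satisfied.
  (c) No defendant resides in Dunria (they reside in Wynfield, Selfield). Fails.
  (d) The plaintiff resides in Normont, which is not Dunria. Satisfied.
  → Not every requirement is met — no jurisdiction.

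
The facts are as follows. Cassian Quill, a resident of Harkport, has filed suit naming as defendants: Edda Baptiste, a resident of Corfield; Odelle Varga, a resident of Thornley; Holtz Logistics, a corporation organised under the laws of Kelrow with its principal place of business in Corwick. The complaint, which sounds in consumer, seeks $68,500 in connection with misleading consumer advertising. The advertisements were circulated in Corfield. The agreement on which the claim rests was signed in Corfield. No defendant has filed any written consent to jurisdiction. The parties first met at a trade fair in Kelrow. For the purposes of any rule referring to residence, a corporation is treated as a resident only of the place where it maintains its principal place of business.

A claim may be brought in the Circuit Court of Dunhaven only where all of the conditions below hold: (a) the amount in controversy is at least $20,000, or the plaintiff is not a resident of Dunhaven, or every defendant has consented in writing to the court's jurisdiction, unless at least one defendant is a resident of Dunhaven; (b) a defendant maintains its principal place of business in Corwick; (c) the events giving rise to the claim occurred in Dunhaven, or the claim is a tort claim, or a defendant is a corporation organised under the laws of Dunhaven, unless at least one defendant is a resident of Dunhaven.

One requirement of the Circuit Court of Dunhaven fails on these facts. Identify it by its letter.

The Circuit Court of Dunhaven:
  (a) The amount in controversy is USD 68,500, which meets the $20,000 floor, which satisfies one of the alternatives. Condition met.
  (b) Holtz Logistics has its principal place of business in Corwick. Met.
  (c) The operative events occurred in Corfield, not Dunhaven; the claim is a consumer claim, not a tort claim; the corporate defendant(s) are organised in Kelrow, not Dunhaven — none of the alternatives is met. And no defendant resides in Dunhaven (they reside in Corfield, Thornley, Corwick), so the proviso does not save it. Fails.
Only condition (c) fails.

(c)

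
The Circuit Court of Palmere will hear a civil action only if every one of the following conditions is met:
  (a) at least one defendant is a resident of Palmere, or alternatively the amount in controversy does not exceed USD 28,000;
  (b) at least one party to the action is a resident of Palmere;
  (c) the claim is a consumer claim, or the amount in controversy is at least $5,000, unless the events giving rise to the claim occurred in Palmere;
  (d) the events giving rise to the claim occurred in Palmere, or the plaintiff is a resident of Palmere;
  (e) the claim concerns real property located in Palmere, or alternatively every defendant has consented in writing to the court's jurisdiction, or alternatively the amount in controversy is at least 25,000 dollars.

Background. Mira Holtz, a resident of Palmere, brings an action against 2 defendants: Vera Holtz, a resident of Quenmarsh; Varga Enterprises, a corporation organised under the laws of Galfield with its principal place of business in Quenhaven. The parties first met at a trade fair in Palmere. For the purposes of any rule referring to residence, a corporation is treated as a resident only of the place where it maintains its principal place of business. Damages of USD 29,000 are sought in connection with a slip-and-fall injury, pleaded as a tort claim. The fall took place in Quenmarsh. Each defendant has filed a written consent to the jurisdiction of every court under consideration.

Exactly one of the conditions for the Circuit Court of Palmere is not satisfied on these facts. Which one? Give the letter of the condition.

The Circuit Court of Palmere:
  (a) No defendant resides in Palmere (they reside in Quenmarsh, Quenhaven); the amount in controversy is 29,000 dollars, above the $28,000 ceiling — none of the alternatives is met. Condition not met.
  (b) Mira Holtz resides in Palmere. Met.
  (c) The amount in controversy is 29,000 dollars, which meets the USD 5,000 floor, which satisfies one of the alternatives. Satisfied.
  (d) The plaintiff resides in Palmere, so one alternative holds. Met.
  (e) Every defendant has filed written consent, so one alternative holds. Condition met.
Only condition (a) fails.

(a)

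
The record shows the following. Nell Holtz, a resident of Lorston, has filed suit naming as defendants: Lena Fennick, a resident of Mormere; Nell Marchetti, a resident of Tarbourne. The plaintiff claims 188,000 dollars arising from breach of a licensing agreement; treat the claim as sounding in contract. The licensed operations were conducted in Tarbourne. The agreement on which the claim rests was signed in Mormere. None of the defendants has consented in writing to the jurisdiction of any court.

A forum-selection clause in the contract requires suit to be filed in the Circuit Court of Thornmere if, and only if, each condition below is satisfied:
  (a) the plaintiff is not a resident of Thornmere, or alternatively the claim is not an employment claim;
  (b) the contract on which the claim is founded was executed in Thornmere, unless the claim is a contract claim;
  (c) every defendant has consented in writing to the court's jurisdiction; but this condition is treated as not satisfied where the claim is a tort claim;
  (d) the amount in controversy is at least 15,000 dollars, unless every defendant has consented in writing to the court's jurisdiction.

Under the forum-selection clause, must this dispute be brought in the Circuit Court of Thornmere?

The Circuit Court of Thornmere:
  (a) The plaintiff resides in Lorston, which is not Thornmere, so this disjunct is met. Condition met.
  (b) The contract was executed in Mormere, not Thornmere. However, the claim is a contract claim, so the 'unless' proviso supplies this condition. Met.
  (c) No such written consent has been filed. Not met.
  (d) The amount in controversy is USD 188,000, which meets the USD 15,000 floor. Met.
  → Forum clause is not triggered.

No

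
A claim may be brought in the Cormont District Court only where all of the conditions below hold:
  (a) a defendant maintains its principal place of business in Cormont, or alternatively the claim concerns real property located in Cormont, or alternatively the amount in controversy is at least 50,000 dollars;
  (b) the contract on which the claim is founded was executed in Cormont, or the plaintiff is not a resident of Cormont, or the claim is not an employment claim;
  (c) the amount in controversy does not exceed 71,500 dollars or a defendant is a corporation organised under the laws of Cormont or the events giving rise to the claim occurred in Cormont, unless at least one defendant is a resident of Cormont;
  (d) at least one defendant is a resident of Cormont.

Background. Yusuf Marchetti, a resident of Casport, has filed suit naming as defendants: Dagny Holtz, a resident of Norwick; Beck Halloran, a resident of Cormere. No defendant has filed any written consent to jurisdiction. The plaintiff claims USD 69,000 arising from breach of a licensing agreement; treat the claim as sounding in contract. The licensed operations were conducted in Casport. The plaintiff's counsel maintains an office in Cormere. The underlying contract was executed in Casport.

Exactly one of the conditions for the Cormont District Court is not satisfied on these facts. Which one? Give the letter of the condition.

The Cormont District Court:
  (a) The amount in controversy is $69,000, which meets the 50,000 dollars floor, so this disjunct is met. Satisfied.
  (b) The plaintiff resides in Casport, which is not Cormont, which satisfies one of the alternatives. Satisfied.
  (c) The amount in controversy is $69,000, within the USD 71,500 ceiling — that alternative is enough. Condition met.
  (d) No defendant resides in Cormont (they reside in Norwick, Cormere). Condition not met.
Only condition (d) fails.

(d)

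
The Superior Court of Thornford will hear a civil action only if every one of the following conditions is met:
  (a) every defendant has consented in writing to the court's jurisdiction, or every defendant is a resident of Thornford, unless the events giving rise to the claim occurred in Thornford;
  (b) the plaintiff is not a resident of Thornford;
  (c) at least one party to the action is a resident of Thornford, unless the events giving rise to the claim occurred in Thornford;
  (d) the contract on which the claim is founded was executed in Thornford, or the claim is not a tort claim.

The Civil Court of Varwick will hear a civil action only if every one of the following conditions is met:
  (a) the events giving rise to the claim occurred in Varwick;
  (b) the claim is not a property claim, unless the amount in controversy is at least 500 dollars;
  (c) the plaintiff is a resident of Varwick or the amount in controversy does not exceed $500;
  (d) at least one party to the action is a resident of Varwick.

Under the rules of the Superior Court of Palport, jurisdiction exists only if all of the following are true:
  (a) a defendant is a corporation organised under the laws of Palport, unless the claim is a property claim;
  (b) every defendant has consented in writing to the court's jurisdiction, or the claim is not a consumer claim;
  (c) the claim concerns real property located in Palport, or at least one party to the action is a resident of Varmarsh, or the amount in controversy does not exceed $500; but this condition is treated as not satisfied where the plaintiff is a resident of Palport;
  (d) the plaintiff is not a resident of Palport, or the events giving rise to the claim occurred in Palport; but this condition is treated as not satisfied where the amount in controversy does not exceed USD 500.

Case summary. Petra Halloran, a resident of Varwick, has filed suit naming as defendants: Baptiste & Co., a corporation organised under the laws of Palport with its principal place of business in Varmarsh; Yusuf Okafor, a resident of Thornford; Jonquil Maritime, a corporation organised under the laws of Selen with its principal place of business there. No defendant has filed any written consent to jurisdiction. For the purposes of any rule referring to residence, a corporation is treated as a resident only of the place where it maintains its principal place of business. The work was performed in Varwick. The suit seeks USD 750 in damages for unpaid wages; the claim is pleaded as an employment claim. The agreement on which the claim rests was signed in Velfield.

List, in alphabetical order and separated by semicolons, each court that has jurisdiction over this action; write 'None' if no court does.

the Civil Court of Varwick; the Superior Court of Palport

The Superior Court of Thornford:
  (a) No such written consent has been filed; the defendants reside as follows — Baptiste & Co. in Varmarsh, Yusuf Okafor in Thornford, Jonquil Maritime in Selen — not all in Thornford — every alternative fails. The proviso offers no rescue either, since the operative events occurred in Varwick, not Thornford. Condition not met.
  (b) The plaintiff resides in Varwick, which is not Thornford. Met.
  (c) Yusuf Okafor resides in Thornford. Satisfied.
  (d) The claim is an employment claim, not a tort claim, which satisfies one of the alternatives. Satisfied.
  → At least one condition fails; no jurisdiction.
The Civil Court of Varwick:
  (a) The operative events occurred in Varwick. Met.
  (b) The claim is an employment claim, not a property claim. Met.
  (c) The plaintiff resides in Varwick, which satisfies one of the alternatives. Condition met.
  (d) Petra Halloran resides in Varwick. Met.
  → All conditions met; jurisdiction exists.
The Superior Court of Palport:
  (a) Baptiste & Co. is organised under the laws of Palport. Met.
  (b) The claim is an employment claim, not a consumer claim, so this disjunct is met. Satisfied.
  (c) Baptiste & Co. resides in Varmarsh, which satisfies one of the alternatives. The exception is not triggered, since the plaintiff resides in Varwick, not Palport. Satisfied.
  (d) The plaintiff resides in Varwick, which is not Palport, so this disjunct is met. The exception is not triggered, since the amount in controversy is $750, above the 500 dollars ceiling. Condition met.
  → Every requirement is satisfied — jurisdiction.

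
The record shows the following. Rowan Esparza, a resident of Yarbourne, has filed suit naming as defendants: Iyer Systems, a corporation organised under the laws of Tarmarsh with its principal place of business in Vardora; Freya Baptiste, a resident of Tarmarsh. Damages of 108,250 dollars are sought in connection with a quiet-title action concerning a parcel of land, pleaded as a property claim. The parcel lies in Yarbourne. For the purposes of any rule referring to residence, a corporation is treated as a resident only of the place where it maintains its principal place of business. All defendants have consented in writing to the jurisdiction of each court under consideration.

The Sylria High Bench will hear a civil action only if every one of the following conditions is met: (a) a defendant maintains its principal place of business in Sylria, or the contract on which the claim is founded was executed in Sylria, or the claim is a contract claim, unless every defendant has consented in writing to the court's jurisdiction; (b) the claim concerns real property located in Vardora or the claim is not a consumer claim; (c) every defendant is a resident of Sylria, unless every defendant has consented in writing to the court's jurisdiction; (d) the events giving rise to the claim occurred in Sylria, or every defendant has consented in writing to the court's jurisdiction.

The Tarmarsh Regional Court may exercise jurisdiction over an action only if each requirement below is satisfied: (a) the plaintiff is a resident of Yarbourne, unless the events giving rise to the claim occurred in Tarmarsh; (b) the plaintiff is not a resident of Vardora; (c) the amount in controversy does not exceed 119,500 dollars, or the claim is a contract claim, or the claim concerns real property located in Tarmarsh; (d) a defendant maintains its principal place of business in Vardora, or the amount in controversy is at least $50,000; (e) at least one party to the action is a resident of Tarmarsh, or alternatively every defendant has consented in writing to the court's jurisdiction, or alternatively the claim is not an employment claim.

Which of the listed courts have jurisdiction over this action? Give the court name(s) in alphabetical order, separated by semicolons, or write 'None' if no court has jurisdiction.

the Sylria High Bench; the Tarmarsh Regional Court

The Sylria High Bench:
  (a) The corporate defendant(s) have their principal place of business in Vardora, not Sylria; no contract (and hence no place of execution) is alleged; the claim is a property claim, not a contract claim — no alternative holds. However, every defendant has filed written consent, so the 'unless' proviso supplies this condition. Met.
  (b) The claim is a property claim, not a consumer claim, so one alternative holds. Condition met.
  (c) The defendants reside as follows — Iyer Systems in Vardora, Freya Baptiste in Tarmarsh — not all in Sylria. However, every defendant has filed written consent, so the 'unless' proviso supplies this condition. Condition met.
  (d) Every defendant has filed written consent — that alternative is enough. Condition met.
  → The court has jurisdiction.
The Tarmarsh Regional Court:
  (a) The plaintiff resides in Yarbourne. Met.
  (b) The plaintiff resides in Yarbourne, which is not Vardora. Condition met.
  (c) The amount in controversy is 108,250 dollars, within the USD 119,500 ceiling — that alternative is enough. Met.
  (d) Iyer Systems has its principal place of business in Vardora, so one alternative holds. Satisfied.
  (e) Freya Baptiste resides in Tarmarsh, so this disjunct is met. Satisfied.
  → The court has jurisdiction.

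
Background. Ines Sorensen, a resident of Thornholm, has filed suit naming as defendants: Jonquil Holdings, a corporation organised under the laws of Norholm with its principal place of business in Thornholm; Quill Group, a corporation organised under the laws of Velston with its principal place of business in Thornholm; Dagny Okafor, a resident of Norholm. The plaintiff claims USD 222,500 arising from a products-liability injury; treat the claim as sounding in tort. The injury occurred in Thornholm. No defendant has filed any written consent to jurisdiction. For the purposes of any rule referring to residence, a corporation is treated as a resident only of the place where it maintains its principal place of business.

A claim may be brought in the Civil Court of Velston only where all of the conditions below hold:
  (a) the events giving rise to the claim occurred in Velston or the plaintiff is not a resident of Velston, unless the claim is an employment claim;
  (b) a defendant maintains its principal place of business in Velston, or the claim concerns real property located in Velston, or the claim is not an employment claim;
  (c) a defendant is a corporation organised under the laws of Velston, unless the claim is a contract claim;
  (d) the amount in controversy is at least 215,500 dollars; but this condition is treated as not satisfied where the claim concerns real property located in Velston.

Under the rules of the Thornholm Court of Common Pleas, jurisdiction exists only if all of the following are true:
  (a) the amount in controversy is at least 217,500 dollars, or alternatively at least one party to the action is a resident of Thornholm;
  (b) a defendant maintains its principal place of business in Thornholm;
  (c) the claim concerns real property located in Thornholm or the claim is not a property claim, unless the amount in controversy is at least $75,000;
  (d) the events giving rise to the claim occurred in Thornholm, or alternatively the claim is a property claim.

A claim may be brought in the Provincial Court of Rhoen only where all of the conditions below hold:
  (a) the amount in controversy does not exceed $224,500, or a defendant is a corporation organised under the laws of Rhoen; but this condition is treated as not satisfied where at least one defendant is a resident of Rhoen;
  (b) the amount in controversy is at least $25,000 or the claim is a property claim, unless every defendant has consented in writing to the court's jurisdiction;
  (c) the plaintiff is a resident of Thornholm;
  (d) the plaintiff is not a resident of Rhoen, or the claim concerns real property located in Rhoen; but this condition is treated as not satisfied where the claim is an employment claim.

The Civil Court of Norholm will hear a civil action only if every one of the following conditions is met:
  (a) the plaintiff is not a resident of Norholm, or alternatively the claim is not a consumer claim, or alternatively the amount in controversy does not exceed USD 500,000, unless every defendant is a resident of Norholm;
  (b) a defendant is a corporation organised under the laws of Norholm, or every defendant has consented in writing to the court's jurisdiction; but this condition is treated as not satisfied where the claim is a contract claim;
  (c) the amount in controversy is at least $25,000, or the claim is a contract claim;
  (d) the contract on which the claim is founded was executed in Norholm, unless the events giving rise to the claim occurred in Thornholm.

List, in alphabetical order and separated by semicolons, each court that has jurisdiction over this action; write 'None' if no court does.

the Civil Court of Norholm; the Civil Court of Velston; the Provincial Court of Rhoen; the Thornholm Court of Common Pleas

The Civil Court of Velston:
  (a) The plaintiff resides in Thornholm, which is not Velston, so this disjunct is met. Satisfied.
  (b) The claim is a tort claim, not an employment claim, so one alternative holds. Satisfied.
  (c) Quill Group is organised under the laws of Velston. Met.
  (d) The amount in controversy is $222,500, which meets the USD 215,500 floor. The exception is not triggered, since the claim does not concern real property. Met.
  → All conditions met; jurisdiction exists.
The Thornholm Court of Common Pleas:
  (a) The amount in controversy is 222,500 dollars, which meets the 217,500 dollars floor, so this disjunct is met. Condition met.
  (b) Jonquil Holdings has its principal place of business in Thornholm. Met.
  (c) The claim is a tort claim, not a property claim, which satisfies one of the alternatives. Condition met.
  (d) The operative events occurred in Thornholm, which satisfies one of the alternatives. Met.
  → Jurisdiction lies.
The Provincial Court of Rhoen:
  (a) The amount in controversy is USD 222,500, within the USD 224,500 ceiling, so one alternative holds. And the carve-out is inapplicable — no defendant resides in Rhoen (they reside in Thornholm, Thornholm, Norholm). Satisfied.
  (b) The amount in controversy is 222,500 dollars, which meets the $25,000 floor, so this disjunct is met. Met.
  (c) The plaintiff resides in Thornholm. Condition met.
  (d) The plaintiff resides in Thornholm, which is not Rhoen, which satisfies one of the alternatives. The exception is not triggered, since the claim is a tort claim, not an employment claim. Satisfied.
  → All conditions met; jurisdiction exists.
The Civil Court of Norholm:
  (a) The plaintiff resides in Thornholm, which is not Norholm, so this disjunct is met. Condition met.
  (b) Jonquil Holdings is organised under the laws of Norholm, so this disjunct is met. And the carve-out is inapplicable — the claim is a tort claim, not a contract claim. Satisfied.
  (c) The amount in controversy is USD 222,500, which meets the USD 25,000 floor, so this disjunct is met. Satisfied.
  (d) No contract (and hence no place of execution) is alleged. But the operative events occurred in Thornholm, and the 'unless' clause therefore excuses the requirement. Met.
  → The court has jurisdiction.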